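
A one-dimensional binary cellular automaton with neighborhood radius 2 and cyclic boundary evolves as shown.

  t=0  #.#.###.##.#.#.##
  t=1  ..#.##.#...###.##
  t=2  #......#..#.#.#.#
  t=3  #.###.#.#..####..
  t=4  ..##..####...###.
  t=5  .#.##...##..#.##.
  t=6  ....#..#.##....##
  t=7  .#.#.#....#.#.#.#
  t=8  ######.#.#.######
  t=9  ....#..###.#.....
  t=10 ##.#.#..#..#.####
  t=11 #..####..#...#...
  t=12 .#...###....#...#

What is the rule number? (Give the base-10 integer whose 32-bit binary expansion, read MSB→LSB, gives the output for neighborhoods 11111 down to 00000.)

  [31] ##### => .  t=8,i=0
  [30] ####. => #  t=3,i=13
  [29] ###.# => .  t=0,i=0
  [28] ###.. => #  t=3,i=14
  [27] ##.## => #  t=0,i=7
  [26] ##.#. => .  t=0,i=1
  [25] ##..# => #  t=1,i=0
  [24] ##... => .  t=2,i=1
  [23] #.### => #  t=0,i=4
  [22] #.##. => .  t=0,i=8
  [21] #.#.# => #  t=0,i=2
  [20] #.#.. => #  t=1,i=7
  [19] #..## => .  t=3,i=10
  [18] #..#. => .  t=1,i=1
  [17] #...# => .  t=1,i=9
  [16] #.... => #  t=2,i=2
  [15] .#### => .  t=3,i=12
  [14] .###. => #  t=0,i=5
  [13] .##.# => .  t=0,i=9
  [12] .##.. => #  t=1,i=16
  [11] .#.## => .  t=0,i=3
  [10] .#.#. => #  t=0,i=12
  [9] .#..# => #  t=2,i=8
  [8] .#... => .  t=1,i=8
  [7] ..### => .  t=1,i=11
  [6] ..##. => .  t=4,i=2
  [5] ..#.# => .  t=1,i=2
  [4] ..#.. => .  t=2,i=7
  [3] ...## => #  t=1,i=10
  [2] ...#. => #  t=2,i=6
  [1] ....# => .  t=2,i=5
  [0] ..... => #  t=2,i=3
  bits 01011010101100010101011000001101 = 1521571341

1521571341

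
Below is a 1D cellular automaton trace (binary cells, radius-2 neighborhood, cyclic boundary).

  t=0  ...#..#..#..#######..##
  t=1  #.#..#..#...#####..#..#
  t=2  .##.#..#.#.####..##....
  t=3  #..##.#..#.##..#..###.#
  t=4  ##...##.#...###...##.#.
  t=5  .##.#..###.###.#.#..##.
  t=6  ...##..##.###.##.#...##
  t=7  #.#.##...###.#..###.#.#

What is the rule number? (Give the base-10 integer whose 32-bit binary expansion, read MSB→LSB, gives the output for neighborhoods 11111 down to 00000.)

2411057550

  nb #####: next=#  (t=0,i=14, bit31=1)
  nb ####.: next=.  (t=0,i=17, bit30=0)
  nb ###.#: next=.  (t=3,i=20, bit29=0)
  nb ###..: next=.  (t=0,i=18, bit28=0)
  nb ##.##: next=#  (t=3,i=21, bit27=1)
  nb ##.#.: next=#  (t=1,i=1, bit26=1)
  nb ##..#: next=#  (t=0,i=19, bit25=1)
  nb ##...: next=#  (t=0,i=0, bit24=1)
  nb #.###: next=#  (t=2,i=11, bit23=1)
  nb #.##.: next=.  (t=3,i=11, bit22=0)
  nb #.#.#: next=#  (t=2,i=9, bit21=1)
  nb #.#..: next=#  (t=1,i=2, bit20=1)
  nb #..##: next=.  (t=0,i=11, bit19=0)
  nb #..#.: next=#  (t=0,i=5, bit18=1)
  nb #...#: next=.  (t=0,i=1, bit17=0)
  nb #....: next=#  (t=2,i=20, bit16=1)
  nb .####: next=#  (t=0,i=13, bit15=1)
  nb .###.: next=#  (t=3,i=19, bit14=1)
  nb .##.#: next=.  (t=1,i=0, bit13=0)
  nb .##..: next=#  (t=0,i=22, bit12=1)
  nb .#.##: next=.  (t=2,i=10, bit11=0)
  nb .#.#.: next=.  (t=2,i=8, bit10=0)
  nb .#..#: next=.  (t=0,i=4, bit9=0)
  nb .#...: next=#  (t=1,i=9, bit8=1)
  nb ..###: next=#  (t=0,i=12, bit7=1)
  nb ..##.: next=.  (t=0,i=21, bit6=0)
  nb ..#.#: next=.  (t=2,i=7, bit5=0)
  nb ..#..: next=.  (t=0,i=3, bit4=0)
  nb ...##: next=#  (t=1,i=11, bit3=1)
  nb ...#.: next=#  (t=0,i=2, bit2=1)
  nb ....#: next=#  (t=2,i=22, bit1=1)
  nb .....: next=.  (t=2,i=21, bit0=0)
  bits 10001111101101011101000110001110 = 2411057550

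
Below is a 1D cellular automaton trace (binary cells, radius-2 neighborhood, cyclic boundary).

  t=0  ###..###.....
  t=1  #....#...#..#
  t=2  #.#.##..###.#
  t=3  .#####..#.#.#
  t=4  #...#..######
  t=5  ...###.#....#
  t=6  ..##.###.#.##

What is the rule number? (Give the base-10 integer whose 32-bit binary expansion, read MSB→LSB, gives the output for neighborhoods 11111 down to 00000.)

1685397244

  #####|.  b31=0 t=3,i=3
  ####.|#  b30=1 t=3,i=4
  ###.#|#  b29=1 t=2,i=10
  ###..|.  b28=0 t=0,i=2
  ##.##|.  b27=0 t=2,i=11
  ##.#.|#  b26=1 t=2,i=1
  ##..#|.  b25=0 t=0,i=3
  ##...|.  b24=0 t=0,i=8
  #.###|.  b23=0 t=3,i=1
  #.##.|#  b22=1 t=2,i=4
  #.#.#|#  b21=1 t=2,i=2
  #.#..|#  b20=1 t=5,i=7
  #..##|.  b19=0 t=0,i=4
  #..#.|#  b18=1 t=3,i=7
  #...#|.  b17=0 t=1,i=7
  #....|#  b16=1 t=0,i=9
  .####|.  b15=0 t=3,i=2
  .###.|.  b14=0 t=0,i=1
  .##.#|.  b13=0 t=2,i=0
  .##..|#  b12=1 t=1,i=0
  .#.##|#  b11=1 t=2,i=3
  .#.#.|#  b10=1 t=3,i=9
  .#..#|#  b9=1 t=1,i=10
  .#...|.  b8=0 t=1,i=6
  ..###|#  b7=1 t=0,i=0
  ..##.|#  b6=1 t=1,i=12
  ..#.#|#  b5=1 t=3,i=8
  ..#..|#  b4=1 t=1,i=5
  ...##|#  b3=1 t=0,i=12
  ...#.|#  b2=1 t=1,i=4
  ....#|.  b1=0 t=0,i=11
  .....|.  b0=0 t=0,i=10
  bits 01100100011101010001111011111100 = 1685397244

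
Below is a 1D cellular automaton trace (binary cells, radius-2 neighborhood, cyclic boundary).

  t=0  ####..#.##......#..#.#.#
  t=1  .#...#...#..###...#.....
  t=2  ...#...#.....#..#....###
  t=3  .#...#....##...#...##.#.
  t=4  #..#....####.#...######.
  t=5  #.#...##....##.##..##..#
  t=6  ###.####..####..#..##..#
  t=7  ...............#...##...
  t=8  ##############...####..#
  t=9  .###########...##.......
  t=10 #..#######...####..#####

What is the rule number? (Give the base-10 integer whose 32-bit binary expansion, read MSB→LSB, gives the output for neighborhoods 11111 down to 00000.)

2216063051

  #####|#  b31=1 t=0,i=1
  ####.|.  b30=0 t=0,i=2
  ###.#|.  b29=0 t=4,i=11
  ###..|.  b28=0 t=0,i=3
  ##.##|.  b27=0 t=5,i=14
  ##.#.|#  b26=1 t=3,i=21
  ##..#|.  b25=0 t=0,i=4
  ##...|.  b24=0 t=0,i=10
  #.###|.  b23=0 t=0,i=23
  #.##.|.  b22=0 t=0,i=8
  #.#.#|.  b21=0 t=0,i=21
  #.#..|#  b20=1 t=3,i=22
  #..##|.  b19=0 t=1,i=11
  #..#.|#  b18=1 t=0,i=5
  #...#|#  b17=1 t=1,i=3
  #....|.  b16=0 t=0,i=11
  .####|.  b15=0 t=0,i=0
  .###.|#  b14=1 t=1,i=13
  .##.#|#  b13=1 t=3,i=20
  .##..|#  b12=1 t=0,i=9
  .#.##|.  b11=0 t=0,i=7
  .#.#.|.  b10=0 t=0,i=20
  .#..#|.  b9=0 t=0,i=17
  .#...|.  b8=0 t=1,i=2
  ..###|.  b7=0 t=1,i=12
  ..##.|#  b6=1 t=3,i=10
  ..#.#|.  b5=0 t=0,i=6
  ..#..|.  b4=0 t=0,i=16
  ...##|#  b3=1 t=2,i=20
  ...#.|.  b2=0 t=0,i=15
  ....#|#  b1=1 t=0,i=14
  .....|#  b0=1 t=0,i=12
  bits 10000100000101100111000001001011 = 2216063051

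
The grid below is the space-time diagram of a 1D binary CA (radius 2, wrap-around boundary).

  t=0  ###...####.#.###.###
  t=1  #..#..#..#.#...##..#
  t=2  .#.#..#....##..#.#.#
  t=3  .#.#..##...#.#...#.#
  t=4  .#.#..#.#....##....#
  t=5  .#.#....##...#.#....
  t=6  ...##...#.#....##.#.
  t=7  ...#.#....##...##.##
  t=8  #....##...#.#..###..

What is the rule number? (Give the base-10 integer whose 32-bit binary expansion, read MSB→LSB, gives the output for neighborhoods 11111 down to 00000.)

2872058321

  ##### -> #   bit 31 = 1  t=0,i=0
  ####. -> .   bit 30 = 0  t=0,i=1
  ###.# -> #   bit 29 = 1  t=0,i=9
  ###.. -> .   bit 28 = 0  t=0,i=2
  ##.## -> #   bit 27 = 1  t=0,i=16
  ##.#. -> .   bit 26 = 0  t=0,i=10
  ##..# -> #   bit 25 = 1  t=1,i=1
  ##... -> #   bit 24 = 1  t=0,i=3
  #.### -> .   bit 23 = 0  t=0,i=13
  #.##. -> .   bit 22 = 0  t=7,i=18
  #.#.# -> #   bit 21 = 1  t=0,i=11
  #.#.. -> #   bit 20 = 1  t=1,i=11
  #..## -> .   bit 19 = 0  t=1,i=18
  #..#. -> .   bit 18 = 0  t=1,i=2
  #...# -> .   bit 17 = 0  t=0,i=4
  #.... -> .   bit 16 = 0  t=2,i=8
  .#### -> .   bit 15 = 0  t=0,i=7
  .###. -> .   bit 14 = 0  t=0,i=14
  .##.# -> #   bit 13 = 1  t=6,i=16
  .##.. -> .   bit 12 = 0  t=1,i=0
  .#.## -> .   bit 11 = 0  t=0,i=12
  .#.#. -> .   bit 10 = 0  t=1,i=10
  .#..# -> .   bit 9 = 0  t=1,i=4
  .#... -> #   bit 8 = 1  t=1,i=12
  ..### -> #   bit 7 = 1  t=0,i=6
  ..##. -> #   bit 6 = 1  t=1,i=15
  ..#.# -> .   bit 5 = 0  t=1,i=9
  ..#.. -> #   bit 4 = 1  t=1,i=3
  ...## -> .   bit 3 = 0  t=0,i=5
  ...#. -> .   bit 2 = 0  t=3,i=10
  ....# -> .   bit 1 = 0  t=2,i=9
  ..... -> #   bit 0 = 1  t=5,i=18
  bits 10101011001100000010000111010001 = 2872058321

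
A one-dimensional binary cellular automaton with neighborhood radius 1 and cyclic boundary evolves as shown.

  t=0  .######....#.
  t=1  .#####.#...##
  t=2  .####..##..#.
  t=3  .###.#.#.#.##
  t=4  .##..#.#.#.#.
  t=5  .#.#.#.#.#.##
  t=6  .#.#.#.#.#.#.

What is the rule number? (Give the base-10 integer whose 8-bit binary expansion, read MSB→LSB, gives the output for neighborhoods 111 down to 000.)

  ###|#  b7=1 t=0,i=2
  ##.|.  b6=0 t=0,i=6
  #.#|.  b5=0 t=1,i=0
  #..|#  b4=1 t=0,i=7
  .##|#  b3=1 t=0,i=1
  .#.|#  b2=1 t=0,i=11
  ..#|.  b1=0 t=0,i=0
  ...|.  b0=0 t=0,i=8
  bits 10011100 = 156

156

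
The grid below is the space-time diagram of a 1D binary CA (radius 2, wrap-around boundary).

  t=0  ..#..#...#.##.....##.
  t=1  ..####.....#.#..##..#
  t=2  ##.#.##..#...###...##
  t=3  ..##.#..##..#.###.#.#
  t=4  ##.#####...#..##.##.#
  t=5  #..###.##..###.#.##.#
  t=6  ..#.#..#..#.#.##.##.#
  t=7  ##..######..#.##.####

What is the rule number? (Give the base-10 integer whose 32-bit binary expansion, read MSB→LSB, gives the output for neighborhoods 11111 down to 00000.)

  nb #####: next=#  (t=4,i=5, bit31=1)
  nb ####.: next=.  (t=1,i=4, bit30=0)
  nb ###.#: next=.  (t=2,i=1, bit29=0)
  nb ###..: next=#  (t=1,i=5, bit28=1)
  nb ##.##: next=.  (t=4,i=2, bit27=0)
  nb ##.#.: next=#  (t=2,i=2, bit26=1)
  nb ##..#: next=.  (t=1,i=18, bit25=0)
  nb ##...: next=#  (t=0,i=13, bit24=1)
  nb #.###: next=#  (t=3,i=14, bit23=1)
  nb #.##.: next=#  (t=0,i=11, bit22=1)
  nb #.#.#: next=#  (t=2,i=3, bit21=1)
  nb #.#..: next=#  (t=1,i=13, bit20=1)
  nb #..##: next=#  (t=1,i=1, bit19=1)
  nb #..#.: next=#  (t=0,i=4, bit18=1)
  nb #...#: next=.  (t=0,i=0, bit17=0)
  nb #....: next=.  (t=0,i=14, bit16=0)
  nb .####: next=#  (t=1,i=3, bit15=1)
  nb .###.: next=#  (t=2,i=14, bit14=1)
  nb .##.#: next=#  (t=3,i=3, bit13=1)
  nb .##..: next=.  (t=0,i=12, bit12=0)
  nb .#.##: next=.  (t=0,i=10, bit11=0)
  nb .#.#.: next=.  (t=1,i=12, bit10=0)
  nb .#..#: next=#  (t=0,i=3, bit9=1)
  nb .#...: next=.  (t=0,i=6, bit8=0)
  nb ..###: next=.  (t=1,i=2, bit7=0)
  nb ..##.: next=.  (t=0,i=18, bit6=0)
  nb ..#.#: next=.  (t=0,i=9, bit5=0)
  nb ..#..: next=#  (t=0,i=2, bit4=1)
  nb ...##: next=#  (t=0,i=17, bit3=1)
  nb ...#.: next=.  (t=0,i=1, bit2=0)
  nb ....#: next=#  (t=0,i=16, bit1=1)
  nb .....: next=.  (t=0,i=15, bit0=0)
  bits 10010101111111001110001000011010 = 2516378138

2516378138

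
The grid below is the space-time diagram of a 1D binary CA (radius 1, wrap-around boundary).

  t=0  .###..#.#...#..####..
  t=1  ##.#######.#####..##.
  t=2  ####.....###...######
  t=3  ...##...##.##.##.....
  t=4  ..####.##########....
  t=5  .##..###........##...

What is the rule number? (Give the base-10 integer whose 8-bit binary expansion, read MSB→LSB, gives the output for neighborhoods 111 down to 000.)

126

  nb ###: next=.  (t=0,i=2, bit7=0)
  nb ##.: next=#  (t=0,i=3, bit6=1)
  nb #.#: next=#  (t=0,i=7, bit5=1)
  nb #..: next=#  (t=0,i=4, bit4=1)
  nb .##: next=#  (t=0,i=1, bit3=1)
  nb .#.: next=#  (t=0,i=6, bit2=1)
  nb ..#: next=#  (t=0,i=0, bit1=1)
  nb ...: next=.  (t=0,i=10, bit0=0)
  bits 01111110 = 126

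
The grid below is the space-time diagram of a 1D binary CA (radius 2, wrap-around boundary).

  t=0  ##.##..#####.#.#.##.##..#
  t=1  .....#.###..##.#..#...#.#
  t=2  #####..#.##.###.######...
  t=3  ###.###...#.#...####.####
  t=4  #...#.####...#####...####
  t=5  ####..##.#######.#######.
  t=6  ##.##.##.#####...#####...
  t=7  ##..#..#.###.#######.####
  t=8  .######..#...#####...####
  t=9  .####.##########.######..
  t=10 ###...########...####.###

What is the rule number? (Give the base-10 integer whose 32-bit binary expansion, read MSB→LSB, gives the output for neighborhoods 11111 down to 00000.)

2544346079

  #####|#  b31=1 t=0,i=9
  ####.|.  b30=0 t=0,i=10
  ###.#|.  b29=0 t=0,i=1
  ###..|#  b28=1 t=1,i=9
  ##.##|.  b27=0 t=0,i=2
  ##.#.|#  b26=1 t=0,i=12
  ##..#|#  b25=1 t=0,i=5
  ##...|#  b24=1 t=2,i=22
  #.###|#  b23=1 t=1,i=7
  #.##.|.  b22=0 t=0,i=3
  #.#.#|#  b21=1 t=0,i=13
  #.#..|.  b20=0 t=1,i=15
  #..##|.  b19=0 t=0,i=6
  #..#.|#  b18=1 t=1,i=17
  #...#|#  b17=1 t=1,i=20
  #....|#  b16=1 t=1,i=1
  .####|#  b15=1 t=0,i=8
  .###.|.  b14=0 t=0,i=0
  .##.#|#  b13=1 t=0,i=18
  .##..|.  b12=0 t=0,i=4
  .#.##|.  b11=0 t=0,i=16
  .#.#.|.  b10=0 t=0,i=14
  .#..#|#  b9=1 t=1,i=16
  .#...|#  b8=1 t=1,i=0
  ..###|#  b7=1 t=0,i=7
  ..##.|#  b6=1 t=1,i=12
  ..#.#|.  b5=0 t=1,i=5
  ..#..|#  b4=1 t=1,i=18
  ...##|#  b3=1 t=2,i=24
  ...#.|#  b2=1 t=1,i=4
  ....#|#  b1=1 t=1,i=3
  .....|#  b0=1 t=1,i=2
  bits 10010111101001111010001111011111 = 2544346079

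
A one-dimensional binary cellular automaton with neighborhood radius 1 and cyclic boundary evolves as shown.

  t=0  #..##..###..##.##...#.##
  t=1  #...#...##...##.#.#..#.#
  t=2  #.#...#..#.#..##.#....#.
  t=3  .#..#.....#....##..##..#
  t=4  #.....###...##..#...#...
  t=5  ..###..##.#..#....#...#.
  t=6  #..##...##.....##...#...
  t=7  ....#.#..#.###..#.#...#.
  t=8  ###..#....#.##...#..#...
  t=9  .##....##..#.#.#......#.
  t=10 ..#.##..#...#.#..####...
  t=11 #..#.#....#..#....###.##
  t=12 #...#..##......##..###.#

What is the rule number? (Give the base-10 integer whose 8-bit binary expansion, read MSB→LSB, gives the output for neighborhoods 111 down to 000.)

  [7] ### => #  t=0,i=8
  [6] ##. => #  t=0,i=0
  [5] #.# => #  t=0,i=14
  [4] #.. => .  t=0,i=1
  [3] .## => .  t=0,i=3
  [2] .#. => .  t=0,i=20
  [1] ..# => .  t=0,i=2
  [0] ... => #  t=0,i=18
  bits 11100001 = 225

225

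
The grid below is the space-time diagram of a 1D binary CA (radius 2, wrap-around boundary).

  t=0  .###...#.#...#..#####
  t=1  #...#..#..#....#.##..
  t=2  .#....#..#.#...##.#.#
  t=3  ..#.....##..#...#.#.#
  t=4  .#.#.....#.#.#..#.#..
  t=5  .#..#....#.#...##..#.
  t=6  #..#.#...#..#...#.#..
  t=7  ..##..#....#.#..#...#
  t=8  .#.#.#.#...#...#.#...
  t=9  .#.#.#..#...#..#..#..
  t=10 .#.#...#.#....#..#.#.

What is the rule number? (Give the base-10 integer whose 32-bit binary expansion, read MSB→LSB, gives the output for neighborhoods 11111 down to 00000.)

2301409568

  ##### -> #   bit 31 = 1  t=0,i=18
  ####. -> .   bit 30 = 0  t=0,i=19
  ###.# -> .   bit 29 = 0  t=0,i=20
  ###.. -> .   bit 28 = 0  t=0,i=3
  ##.## -> #   bit 27 = 1  t=0,i=0
  ##.#. -> .   bit 26 = 0  t=2,i=17
  ##..# -> .   bit 25 = 0  t=1,i=19
  ##... -> #   bit 24 = 1  t=0,i=4
  #.### -> .   bit 23 = 0  t=0,i=1
  #.##. -> .   bit 22 = 0  t=1,i=17
  #.#.# -> #   bit 21 = 1  t=2,i=18
  #.#.. -> .   bit 20 = 0  t=0,i=9
  #..## -> #   bit 19 = 1  t=0,i=15
  #..#. -> #   bit 18 = 1  t=1,i=6
  #...# -> .   bit 17 = 0  t=0,i=5
  #.... -> .   bit 16 = 0  t=1,i=12
  .#### -> #   bit 15 = 1  t=0,i=17
  .###. -> .   bit 14 = 0  t=0,i=2
  .##.# -> #   bit 13 = 1  t=2,i=16
  .##.. -> #   bit 12 = 1  t=1,i=18
  .#.## -> #   bit 11 = 1  t=1,i=16
  .#.#. -> .   bit 10 = 0  t=0,i=8
  .#..# -> .   bit 9 = 0  t=0,i=14
  .#... -> #   bit 8 = 1  t=0,i=10
  ..### -> .   bit 7 = 0  t=0,i=16
  ..##. -> .   bit 6 = 0  t=2,i=15
  ..#.# -> #   bit 5 = 1  t=0,i=7
  ..#.. -> .   bit 4 = 0  t=0,i=13
  ...## -> .   bit 3 = 0  t=2,i=14
  ...#. -> .   bit 2 = 0  t=0,i=6
  ....# -> .   bit 1 = 0  t=1,i=13
  ..... -> .   bit 0 = 0  t=3,i=5
  bits 10001001001011001011100100100000 = 2301409568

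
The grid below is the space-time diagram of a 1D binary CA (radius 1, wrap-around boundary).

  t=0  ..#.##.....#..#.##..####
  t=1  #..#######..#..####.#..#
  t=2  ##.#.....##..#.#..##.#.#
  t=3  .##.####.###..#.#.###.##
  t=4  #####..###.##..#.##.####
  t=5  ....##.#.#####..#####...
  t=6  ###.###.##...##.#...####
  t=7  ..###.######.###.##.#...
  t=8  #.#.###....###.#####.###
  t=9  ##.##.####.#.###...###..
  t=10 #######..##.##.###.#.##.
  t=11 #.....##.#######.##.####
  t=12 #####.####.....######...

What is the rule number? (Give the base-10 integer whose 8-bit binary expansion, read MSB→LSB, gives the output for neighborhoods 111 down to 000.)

  [7] ### => .  t=0,i=21
  [6] ##. => #  t=0,i=5
  [5] #.# => #  t=0,i=3
  [4] #.. => #  t=0,i=0
  [3] .## => #  t=0,i=4
  [2] .#. => .  t=0,i=2
  [1] ..# => .  t=0,i=1
  [0] ... => #  t=0,i=7
  bits 01111001 = 121

121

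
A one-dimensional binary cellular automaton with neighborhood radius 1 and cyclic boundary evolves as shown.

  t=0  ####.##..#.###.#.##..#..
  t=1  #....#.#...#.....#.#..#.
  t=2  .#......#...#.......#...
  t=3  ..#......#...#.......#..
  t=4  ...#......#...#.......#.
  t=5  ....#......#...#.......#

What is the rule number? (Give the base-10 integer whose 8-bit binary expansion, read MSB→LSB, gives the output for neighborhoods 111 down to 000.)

24

  [7] ### => .  t=0,i=1
  [6] ##. => .  t=0,i=3
  [5] #.# => .  t=0,i=4
  [4] #.. => #  t=0,i=7
  [3] .## => #  t=0,i=0
  [2] .#. => .  t=0,i=9
  [1] ..# => .  t=0,i=8
  [0] ... => .  t=1,i=2
  bits 00011000 = 24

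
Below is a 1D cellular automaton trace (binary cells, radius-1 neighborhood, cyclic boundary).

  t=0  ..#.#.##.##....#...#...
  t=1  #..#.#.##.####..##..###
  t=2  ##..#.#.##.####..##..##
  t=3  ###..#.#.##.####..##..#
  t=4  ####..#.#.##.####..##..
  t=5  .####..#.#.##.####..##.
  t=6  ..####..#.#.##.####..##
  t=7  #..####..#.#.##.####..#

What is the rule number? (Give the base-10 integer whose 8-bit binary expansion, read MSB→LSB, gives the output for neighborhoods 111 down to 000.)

  nb ###: next=#  (t=1,i=11, bit7=1)
  nb ##.: next=#  (t=0,i=7, bit6=1)
  nb #.#: next=#  (t=0,i=3, bit5=1)
  nb #..: next=#  (t=0,i=11, bit4=1)
  nb .##: next=.  (t=0,i=6, bit3=0)
  nb .#.: next=.  (t=0,i=2, bit2=0)
  nb ..#: next=.  (t=0,i=1, bit1=0)
  nb ...: next=#  (t=0,i=0, bit0=1)
  bits 11110001 = 241

241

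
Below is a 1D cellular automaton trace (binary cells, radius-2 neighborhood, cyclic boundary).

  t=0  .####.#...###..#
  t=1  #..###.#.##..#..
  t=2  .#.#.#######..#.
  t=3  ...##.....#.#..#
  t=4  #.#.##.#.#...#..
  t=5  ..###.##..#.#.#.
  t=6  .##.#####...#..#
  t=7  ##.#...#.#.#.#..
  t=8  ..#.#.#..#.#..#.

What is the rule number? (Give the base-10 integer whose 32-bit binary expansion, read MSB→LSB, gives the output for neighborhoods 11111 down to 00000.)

  nb #####: next=.  (t=2,i=7, bit31=0)
  nb ####.: next=#  (t=0,i=3, bit30=1)
  nb ###.#: next=#  (t=0,i=4, bit29=1)
  nb ###..: next=.  (t=0,i=12, bit28=0)
  nb ##.##: next=#  (t=5,i=5, bit27=1)
  nb ##.#.: next=#  (t=0,i=5, bit26=1)
  nb ##..#: next=#  (t=0,i=13, bit25=1)
  nb ##...: next=#  (t=3,i=5, bit24=1)
  nb #.###: next=.  (t=0,i=1, bit23=0)
  nb #.##.: next=#  (t=1,i=9, bit22=1)
  nb #.#.#: next=#  (t=1,i=7, bit21=1)
  nb #.#..: next=.  (t=0,i=6, bit20=0)
  nb #..##: next=.  (t=1,i=2, bit19=0)
  nb #..#.: next=.  (t=0,i=14, bit18=0)
  nb #...#: next=.  (t=0,i=8, bit17=0)
  nb #....: next=.  (t=3,i=6, bit16=0)
  nb .####: next=.  (t=0,i=2, bit15=0)
  nb .###.: next=.  (t=0,i=11, bit14=0)
  nb .##.#: next=.  (t=4,i=5, bit13=0)
  nb .##..: next=#  (t=1,i=10, bit12=1)
  nb .#.##: next=#  (t=0,i=0, bit11=1)
  nb .#.#.: next=.  (t=2,i=2, bit10=0)
  nb .#..#: next=#  (t=1,i=1, bit9=1)
  nb .#...: next=#  (t=0,i=7, bit8=1)
  nb ..###: next=#  (t=0,i=10, bit7=1)
  nb ..##.: next=.  (t=3,i=3, bit6=0)
  nb ..#.#: next=.  (t=0,i=15, bit5=0)
  nb ..#..: next=.  (t=1,i=0, bit4=0)
  nb ...##: next=#  (t=0,i=9, bit3=1)
  nb ...#.: next=#  (t=3,i=9, bit2=1)
  nb ....#: next=.  (t=3,i=8, bit1=0)
  nb .....: next=#  (t=3,i=7, bit0=1)
  bits 01101111011000000001101110001101 = 1868569485

1868569485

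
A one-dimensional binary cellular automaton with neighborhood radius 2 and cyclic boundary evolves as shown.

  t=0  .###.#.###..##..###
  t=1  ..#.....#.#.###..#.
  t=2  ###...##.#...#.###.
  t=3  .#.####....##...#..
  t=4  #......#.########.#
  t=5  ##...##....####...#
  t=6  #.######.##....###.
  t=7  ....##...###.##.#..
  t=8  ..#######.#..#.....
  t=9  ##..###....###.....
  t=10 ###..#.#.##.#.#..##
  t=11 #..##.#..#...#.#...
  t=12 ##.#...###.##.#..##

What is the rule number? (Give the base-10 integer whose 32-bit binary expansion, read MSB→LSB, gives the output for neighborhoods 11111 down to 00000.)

2202424926

  nb #####: next=#  (t=4,i=11, bit31=1)
  nb ####.: next=.  (t=3,i=5, bit30=0)
  nb ###.#: next=.  (t=0,i=3, bit29=0)
  nb ###..: next=.  (t=0,i=9, bit28=0)
  nb ##.##: next=.  (t=0,i=0, bit27=0)
  nb ##.#.: next=.  (t=0,i=4, bit26=0)
  nb ##..#: next=#  (t=0,i=10, bit25=1)
  nb ##...: next=#  (t=2,i=3, bit24=1)
  nb #.###: next=.  (t=0,i=1, bit23=0)
  nb #.##.: next=#  (t=4,i=18, bit22=1)
  nb #.#.#: next=.  (t=0,i=5, bit21=0)
  nb #.#..: next=.  (t=2,i=9, bit20=0)
  nb #..##: next=.  (t=0,i=11, bit19=0)
  nb #..#.: next=#  (t=1,i=16, bit18=1)
  nb #...#: next=#  (t=1,i=0, bit17=1)
  nb #....: next=.  (t=1,i=4, bit16=0)
  nb .####: next=.  (t=3,i=4, bit15=0)
  nb .###.: next=#  (t=0,i=2, bit14=1)
  nb .##.#: next=.  (t=2,i=7, bit13=0)
  nb .##..: next=#  (t=0,i=13, bit12=1)
  nb .#.##: next=.  (t=0,i=6, bit11=0)
  nb .#.#.: next=#  (t=1,i=9, bit10=1)
  nb .#..#: next=#  (t=8,i=11, bit9=1)
  nb .#...: next=.  (t=1,i=3, bit8=0)
  nb ..###: next=.  (t=0,i=16, bit7=0)
  nb ..##.: next=#  (t=0,i=12, bit6=1)
  nb ..#.#: next=.  (t=1,i=8, bit5=0)
  nb ..#..: next=#  (t=1,i=2, bit4=1)
  nb ...##: next=#  (t=2,i=5, bit3=1)
  nb ...#.: next=#  (t=1,i=1, bit2=1)
  nb ....#: next=#  (t=1,i=6, bit1=1)
  nb .....: next=.  (t=1,i=5, bit0=0)
  bits 10000011010001100101011001011110 = 2202424926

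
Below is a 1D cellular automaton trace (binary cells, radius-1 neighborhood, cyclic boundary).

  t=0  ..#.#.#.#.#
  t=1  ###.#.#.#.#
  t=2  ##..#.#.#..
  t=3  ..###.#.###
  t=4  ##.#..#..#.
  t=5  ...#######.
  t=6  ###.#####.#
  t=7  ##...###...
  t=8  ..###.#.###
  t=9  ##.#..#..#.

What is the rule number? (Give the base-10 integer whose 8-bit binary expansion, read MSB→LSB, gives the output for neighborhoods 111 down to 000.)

  ### -> #   bit 7 = 1  t=1,i=0
  ##. -> .   bit 6 = 0  t=1,i=2
  #.# -> .   bit 5 = 0  t=0,i=3
  #.. -> #   bit 4 = 1  t=0,i=0
  .## -> .   bit 3 = 0  t=1,i=10
  .#. -> #   bit 2 = 1  t=0,i=2
  ..# -> #   bit 1 = 1  t=0,i=1
  ... -> #   bit 0 = 1  t=5,i=0
  bits 10010111 = 151

151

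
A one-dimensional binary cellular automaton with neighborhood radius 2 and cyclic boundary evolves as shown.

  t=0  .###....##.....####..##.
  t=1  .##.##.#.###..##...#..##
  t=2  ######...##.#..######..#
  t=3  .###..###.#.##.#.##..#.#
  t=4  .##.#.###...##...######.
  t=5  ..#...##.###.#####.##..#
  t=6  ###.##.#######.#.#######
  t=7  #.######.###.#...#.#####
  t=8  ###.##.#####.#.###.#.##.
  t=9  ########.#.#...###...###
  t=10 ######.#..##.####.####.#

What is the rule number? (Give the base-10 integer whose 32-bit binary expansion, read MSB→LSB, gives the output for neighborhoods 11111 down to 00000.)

2883024572

  [31] ##### => #  t=2,i=1
  [30] ####. => .  t=0,i=17
  [29] ###.# => #  t=3,i=8
  [28] ###.. => .  t=0,i=3
  [27] ##.## => #  t=1,i=0
  [26] ##.#. => .  t=1,i=6
  [25] ##..# => #  t=0,i=19
  [24] ##... => #  t=0,i=4
  [23] #.### => #  t=1,i=9
  [22] #.##. => #  t=1,i=1
  [21] #.#.# => .  t=1,i=7
  [20] #.#.. => #  t=2,i=12
  [19] #..## => .  t=0,i=0
  [18] #..#. => #  t=3,i=20
  [17] #...# => #  t=1,i=17
  [16] #.... => #  t=0,i=5
  [15] .#### => .  t=0,i=16
  [14] .###. => #  t=0,i=2
  [13] .##.# => #  t=1,i=2
  [12] .##.. => #  t=0,i=9
  [11] .#.## => .  t=1,i=8
  [10] .#.#. => #  t=3,i=22
  [9] .#..# => #  t=1,i=20
  [8] .#... => .  t=5,i=3
  [7] ..### => #  t=0,i=1
  [6] ..##. => .  t=0,i=8
  [5] ..#.# => #  t=3,i=21
  [4] ..#.. => #  t=1,i=19
  [3] ...## => #  t=0,i=7
  [2] ...#. => #  t=1,i=18
  [1] ....# => .  t=0,i=6
  [0] ..... => .  t=0,i=12
  bits 10101011110101110111011010111100 = 2883024572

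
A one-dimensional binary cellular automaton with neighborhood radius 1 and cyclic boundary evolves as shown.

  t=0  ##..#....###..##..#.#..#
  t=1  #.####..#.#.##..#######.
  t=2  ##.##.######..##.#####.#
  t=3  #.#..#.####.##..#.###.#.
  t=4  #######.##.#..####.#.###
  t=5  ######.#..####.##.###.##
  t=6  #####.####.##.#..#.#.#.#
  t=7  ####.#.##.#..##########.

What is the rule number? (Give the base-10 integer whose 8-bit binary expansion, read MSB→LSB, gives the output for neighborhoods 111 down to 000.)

  [7] ### => #  t=0,i=0
  [6] ##. => .  t=0,i=1
  [5] #.# => #  t=0,i=19
  [4] #.. => #  t=0,i=2
  [3] .## => .  t=0,i=9
  [2] .#. => #  t=0,i=4
  [1] ..# => #  t=0,i=3
  [0] ... => .  t=0,i=6
  bits 10110110 = 182

182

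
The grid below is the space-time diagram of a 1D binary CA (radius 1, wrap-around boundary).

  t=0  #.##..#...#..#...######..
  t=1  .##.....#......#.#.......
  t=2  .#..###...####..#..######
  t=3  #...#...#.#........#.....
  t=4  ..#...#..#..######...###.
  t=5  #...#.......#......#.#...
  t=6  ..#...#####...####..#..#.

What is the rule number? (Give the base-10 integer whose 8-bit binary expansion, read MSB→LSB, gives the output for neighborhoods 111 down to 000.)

41

  ###|.  b7=0 t=0,i=18
  ##.|.  b6=0 t=0,i=3
  #.#|#  b5=1 t=0,i=1
  #..|.  b4=0 t=0,i=4
  .##|#  b3=1 t=0,i=2
  .#.|.  b2=0 t=0,i=0
  ..#|.  b1=0 t=0,i=5
  ...|#  b0=1 t=0,i=8
  bits 00101001 = 41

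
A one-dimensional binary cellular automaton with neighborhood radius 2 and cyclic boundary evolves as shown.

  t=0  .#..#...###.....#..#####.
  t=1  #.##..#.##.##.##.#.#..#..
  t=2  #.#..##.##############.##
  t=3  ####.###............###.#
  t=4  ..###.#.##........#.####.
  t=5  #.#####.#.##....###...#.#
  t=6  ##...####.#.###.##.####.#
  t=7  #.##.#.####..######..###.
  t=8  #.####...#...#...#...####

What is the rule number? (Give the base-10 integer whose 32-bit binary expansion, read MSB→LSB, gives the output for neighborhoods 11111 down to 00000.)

  ##### -> .   bit 31 = 0  t=0,i=21
  ####. -> #   bit 30 = 1  t=0,i=22
  ###.# -> #   bit 29 = 1  t=2,i=0
  ###.. -> .   bit 28 = 0  t=0,i=10
  ##.## -> #   bit 27 = 1  t=1,i=10
  ##.#. -> #   bit 26 = 1  t=1,i=16
  ##..# -> .   bit 25 = 0  t=0,i=24
  ##... -> #   bit 24 = 1  t=0,i=11
  #.### -> .   bit 23 = 0  t=2,i=8
  #.##. -> #   bit 22 = 1  t=1,i=2
  #.#.# -> #   bit 21 = 1  t=1,i=17
  #.#.. -> #   bit 20 = 1  t=1,i=19
  #..## -> .   bit 19 = 0  t=0,i=18
  #..#. -> #   bit 18 = 1  t=0,i=0
  #...# -> #   bit 17 = 1  t=0,i=6
  #.... -> #   bit 16 = 1  t=0,i=12
  .#### -> .   bit 15 = 0  t=0,i=20
  .###. -> #   bit 14 = 1  t=0,i=9
  .##.# -> #   bit 13 = 1  t=1,i=9
  .##.. -> .   bit 12 = 0  t=1,i=3
  .#.## -> .   bit 11 = 0  t=1,i=1
  .#.#. -> #   bit 10 = 1  t=1,i=18
  .#..# -> #   bit 9 = 1  t=0,i=2
  .#... -> .   bit 8 = 0  t=0,i=5
  ..### -> #   bit 7 = 1  t=0,i=8
  ..##. -> #   bit 6 = 1  t=2,i=5
  ..#.# -> #   bit 5 = 1  t=1,i=0
  ..#.. -> .   bit 4 = 0  t=0,i=1
  ...## -> .   bit 3 = 0  t=0,i=7
  ...#. -> #   bit 2 = 1  t=0,i=15
  ....# -> #   bit 1 = 1  t=0,i=14
  ..... -> .   bit 0 = 0  t=0,i=13
  bits 01101101011101110110011011100110 = 1836541670

1836541670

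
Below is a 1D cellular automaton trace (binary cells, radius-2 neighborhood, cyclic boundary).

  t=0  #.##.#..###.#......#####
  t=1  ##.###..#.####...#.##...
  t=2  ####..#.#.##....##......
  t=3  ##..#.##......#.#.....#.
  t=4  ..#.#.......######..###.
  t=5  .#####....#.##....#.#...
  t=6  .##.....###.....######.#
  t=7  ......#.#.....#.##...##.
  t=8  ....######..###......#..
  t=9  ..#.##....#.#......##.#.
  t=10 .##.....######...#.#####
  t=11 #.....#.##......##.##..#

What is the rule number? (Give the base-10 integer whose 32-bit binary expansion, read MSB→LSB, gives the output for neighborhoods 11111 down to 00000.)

  nb #####: next=.  (t=0,i=21, bit31=0)
  nb ####.: next=.  (t=0,i=23, bit30=0)
  nb ###.#: next=#  (t=0,i=0, bit29=1)
  nb ###..: next=.  (t=1,i=5, bit28=0)
  nb ##.##: next=#  (t=0,i=1, bit27=1)
  nb ##.#.: next=#  (t=0,i=4, bit26=1)
  nb ##..#: next=#  (t=1,i=6, bit25=1)
  nb ##...: next=.  (t=1,i=14, bit24=0)
  nb #.###: next=#  (t=1,i=3, bit23=1)
  nb #.##.: next=.  (t=0,i=2, bit22=0)
  nb #.#.#: next=.  (t=2,i=8, bit21=0)
  nb #.#..: next=#  (t=0,i=5, bit20=1)
  nb #..##: next=.  (t=0,i=7, bit19=0)
  nb #..#.: next=.  (t=1,i=7, bit18=0)
  nb #...#: next=.  (t=1,i=15, bit17=0)
  nb #....: next=.  (t=0,i=14, bit16=0)
  nb .####: next=#  (t=0,i=20, bit15=1)
  nb .###.: next=.  (t=0,i=9, bit14=0)
  nb .##.#: next=#  (t=0,i=3, bit13=1)
  nb .##..: next=.  (t=1,i=20, bit12=0)
  nb .#.##: next=.  (t=1,i=9, bit11=0)
  nb .#.#.: next=#  (t=2,i=7, bit10=1)
  nb .#..#: next=.  (t=0,i=6, bit9=0)
  nb .#...: next=#  (t=0,i=13, bit8=1)
  nb ..###: next=#  (t=0,i=8, bit7=1)
  nb ..##.: next=#  (t=1,i=0, bit6=1)
  nb ..#.#: next=#  (t=1,i=8, bit5=1)
  nb ..#..: next=.  (t=8,i=21, bit4=0)
  nb ...##: next=.  (t=0,i=18, bit3=0)
  nb ...#.: next=#  (t=1,i=16, bit2=1)
  nb ....#: next=#  (t=0,i=17, bit1=1)
  nb .....: next=.  (t=0,i=15, bit0=0)
  bits 00101110100100001010010111100110 = 781231590

781231590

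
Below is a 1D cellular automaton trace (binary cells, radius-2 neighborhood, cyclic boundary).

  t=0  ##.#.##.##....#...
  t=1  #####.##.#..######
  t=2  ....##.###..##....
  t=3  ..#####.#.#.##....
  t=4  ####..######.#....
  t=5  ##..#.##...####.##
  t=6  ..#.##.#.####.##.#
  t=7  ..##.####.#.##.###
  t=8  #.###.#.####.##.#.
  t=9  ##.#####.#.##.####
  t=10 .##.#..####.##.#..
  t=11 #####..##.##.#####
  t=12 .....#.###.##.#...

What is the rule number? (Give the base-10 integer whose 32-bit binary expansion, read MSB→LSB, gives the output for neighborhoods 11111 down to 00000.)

  ##### -> .   bit 31 = 0  t=1,i=0
  ####. -> .   bit 30 = 0  t=1,i=3
  ###.# -> #   bit 29 = 1  t=1,i=4
  ###.. -> .   bit 28 = 0  t=2,i=9
  ##.## -> #   bit 27 = 1  t=0,i=7
  ##.#. -> #   bit 26 = 1  t=0,i=2
  ##..# -> #   bit 25 = 1  t=2,i=10
  ##... -> .   bit 24 = 0  t=0,i=10
  #.### -> .   bit 23 = 0  t=2,i=7
  #.##. -> .   bit 22 = 0  t=0,i=5
  #.#.# -> #   bit 21 = 1  t=0,i=3
  #.#.. -> #   bit 20 = 1  t=1,i=9
  #..## -> .   bit 19 = 0  t=1,i=11
  #..#. -> .   bit 18 = 0  t=5,i=3
  #...# -> #   bit 17 = 1  t=0,i=16
  #.... -> .   bit 16 = 0  t=0,i=11
  .#### -> #   bit 15 = 1  t=1,i=13
  .###. -> #   bit 14 = 1  t=2,i=8
  .##.# -> #   bit 13 = 1  t=0,i=1
  .##.. -> #   bit 12 = 1  t=0,i=9
  .#.## -> #   bit 11 = 1  t=0,i=4
  .#.#. -> #   bit 10 = 1  t=3,i=9
  .#..# -> .   bit 9 = 0  t=1,i=10
  .#... -> #   bit 8 = 1  t=0,i=15
  ..### -> #   bit 7 = 1  t=1,i=12
  ..##. -> #   bit 6 = 1  t=0,i=0
  ..#.# -> #   bit 5 = 1  t=5,i=4
  ..#.. -> #   bit 4 = 1  t=0,i=14
  ...## -> #   bit 3 = 1  t=0,i=17
  ...#. -> #   bit 2 = 1  t=0,i=13
  ....# -> #   bit 1 = 1  t=0,i=12
  ..... -> .   bit 0 = 0  t=2,i=0
  bits 00101110001100101111110111111110 = 775093758

775093758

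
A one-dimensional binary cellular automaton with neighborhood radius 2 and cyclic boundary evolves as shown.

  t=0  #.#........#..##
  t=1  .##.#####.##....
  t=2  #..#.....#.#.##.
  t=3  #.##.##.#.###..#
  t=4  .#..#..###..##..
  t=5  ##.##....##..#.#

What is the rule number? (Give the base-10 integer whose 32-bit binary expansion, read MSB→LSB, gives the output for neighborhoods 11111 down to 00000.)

506928157

  ##### -> .   bit 31 = 0  t=1,i=6
  ####. -> .   bit 30 = 0  t=1,i=7
  ###.# -> .   bit 29 = 0  t=0,i=0
  ###.. -> #   bit 28 = 1  t=3,i=12
  ##.## -> #   bit 27 = 1  t=1,i=3
  ##.#. -> #   bit 26 = 1  t=0,i=1
  ##..# -> #   bit 25 = 1  t=3,i=13
  ##... -> .   bit 24 = 0  t=1,i=12
  #.### -> .   bit 23 = 0  t=1,i=4
  #.##. -> .   bit 22 = 0  t=1,i=10
  #.#.# -> #   bit 21 = 1  t=2,i=11
  #.#.. -> #   bit 20 = 1  t=0,i=2
  #..## -> .   bit 19 = 0  t=0,i=13
  #..#. -> #   bit 18 = 1  t=2,i=2
  #...# -> #   bit 17 = 1  t=4,i=15
  #.... -> #   bit 16 = 1  t=0,i=4
  .#### -> .   bit 15 = 0  t=1,i=5
  .###. -> .   bit 14 = 0  t=0,i=15
  .##.# -> .   bit 13 = 0  t=1,i=2
  .##.. -> #   bit 12 = 1  t=1,i=11
  .#.## -> #   bit 11 = 1  t=2,i=12
  .#.#. -> #   bit 10 = 1  t=2,i=10
  .#..# -> .   bit 9 = 0  t=0,i=12
  .#... -> .   bit 8 = 0  t=0,i=3
  ..### -> .   bit 7 = 0  t=0,i=14
  ..##. -> .   bit 6 = 0  t=1,i=1
  ..#.# -> .   bit 5 = 0  t=2,i=9
  ..#.. -> #   bit 4 = 1  t=0,i=11
  ...## -> #   bit 3 = 1  t=1,i=0
  ...#. -> #   bit 2 = 1  t=0,i=10
  ....# -> .   bit 1 = 0  t=0,i=9
  ..... -> #   bit 0 = 1  t=0,i=5
  bits 00011110001101110001110000011101 = 506928157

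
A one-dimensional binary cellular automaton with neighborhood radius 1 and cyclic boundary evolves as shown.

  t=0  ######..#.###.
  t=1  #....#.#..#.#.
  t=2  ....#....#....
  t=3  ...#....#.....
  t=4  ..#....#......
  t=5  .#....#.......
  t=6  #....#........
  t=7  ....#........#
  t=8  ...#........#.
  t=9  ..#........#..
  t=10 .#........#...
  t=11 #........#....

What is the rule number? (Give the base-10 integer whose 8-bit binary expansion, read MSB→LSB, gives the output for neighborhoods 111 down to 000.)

74

  ### -> .   bit 7 = 0  t=0,i=1
  ##. -> #   bit 6 = 1  t=0,i=5
  #.# -> .   bit 5 = 0  t=0,i=9
  #.. -> .   bit 4 = 0  t=0,i=6
  .## -> #   bit 3 = 1  t=0,i=0
  .#. -> .   bit 2 = 0  t=0,i=8
  ..# -> #   bit 1 = 1  t=0,i=7
  ... -> .   bit 0 = 0  t=1,i=2
  bits 01001010 = 74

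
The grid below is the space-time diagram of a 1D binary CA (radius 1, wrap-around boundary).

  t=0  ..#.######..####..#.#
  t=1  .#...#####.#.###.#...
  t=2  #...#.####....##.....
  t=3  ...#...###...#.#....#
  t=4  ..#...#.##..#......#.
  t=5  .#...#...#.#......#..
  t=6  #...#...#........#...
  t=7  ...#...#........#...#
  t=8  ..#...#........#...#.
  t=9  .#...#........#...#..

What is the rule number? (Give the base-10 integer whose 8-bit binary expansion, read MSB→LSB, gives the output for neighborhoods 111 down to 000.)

194

  ### -> #   bit 7 = 1  t=0,i=5
  ##. -> #   bit 6 = 1  t=0,i=9
  #.# -> .   bit 5 = 0  t=0,i=3
  #.. -> .   bit 4 = 0  t=0,i=0
  .## -> .   bit 3 = 0  t=0,i=4
  .#. -> .   bit 2 = 0  t=0,i=2
  ..# -> #   bit 1 = 1  t=0,i=1
  ... -> .   bit 0 = 0  t=1,i=3
  bits 11000010 = 194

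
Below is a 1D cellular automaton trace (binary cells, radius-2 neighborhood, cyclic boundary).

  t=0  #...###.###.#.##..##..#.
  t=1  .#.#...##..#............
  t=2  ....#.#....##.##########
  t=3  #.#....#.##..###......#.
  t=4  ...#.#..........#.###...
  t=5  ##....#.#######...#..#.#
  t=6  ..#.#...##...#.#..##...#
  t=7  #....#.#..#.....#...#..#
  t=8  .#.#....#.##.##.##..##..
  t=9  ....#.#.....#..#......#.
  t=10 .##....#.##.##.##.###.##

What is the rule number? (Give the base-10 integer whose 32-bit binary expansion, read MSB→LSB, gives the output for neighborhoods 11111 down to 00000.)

  ##### -> .   bit 31 = 0  t=2,i=16
  ####. -> #   bit 30 = 1  t=2,i=22
  ###.# -> .   bit 29 = 0  t=0,i=6
  ###.. -> .   bit 28 = 0  t=2,i=23
  ##.## -> #   bit 27 = 1  t=0,i=7
  ##.#. -> #   bit 26 = 1  t=0,i=11
  ##..# -> .   bit 25 = 0  t=0,i=16
  ##... -> #   bit 24 = 1  t=2,i=0
  #.### -> #   bit 23 = 1  t=0,i=8
  #.##. -> .   bit 22 = 0  t=0,i=14
  #.#.# -> .   bit 21 = 0  t=0,i=12
  #.#.. -> .   bit 20 = 0  t=0,i=0
  #..## -> .   bit 19 = 0  t=0,i=17
  #..#. -> .   bit 18 = 0  t=0,i=21
  #...# -> .   bit 17 = 0  t=0,i=2
  #.... -> .   bit 16 = 0  t=1,i=13
  .#### -> #   bit 15 = 1  t=2,i=15
  .###. -> .   bit 14 = 0  t=0,i=5
  .##.# -> .   bit 13 = 0  t=2,i=12
  .##.. -> .   bit 12 = 0  t=0,i=15
  .#.## -> .   bit 11 = 0  t=0,i=13
  .#.#. -> .   bit 10 = 0  t=0,i=23
  .#..# -> #   bit 9 = 1  t=5,i=19
  .#... -> #   bit 8 = 1  t=0,i=1
  ..### -> .   bit 7 = 0  t=0,i=4
  ..##. -> .   bit 6 = 0  t=0,i=18
  ..#.# -> .   bit 5 = 0  t=0,i=22
  ..#.. -> #   bit 4 = 1  t=1,i=11
  ...## -> #   bit 3 = 1  t=0,i=3
  ...#. -> .   bit 2 = 0  t=1,i=0
  ....# -> #   bit 1 = 1  t=1,i=23
  ..... -> #   bit 0 = 1  t=1,i=14
  bits 01001101100000001000001100011011 = 1300267803

1300267803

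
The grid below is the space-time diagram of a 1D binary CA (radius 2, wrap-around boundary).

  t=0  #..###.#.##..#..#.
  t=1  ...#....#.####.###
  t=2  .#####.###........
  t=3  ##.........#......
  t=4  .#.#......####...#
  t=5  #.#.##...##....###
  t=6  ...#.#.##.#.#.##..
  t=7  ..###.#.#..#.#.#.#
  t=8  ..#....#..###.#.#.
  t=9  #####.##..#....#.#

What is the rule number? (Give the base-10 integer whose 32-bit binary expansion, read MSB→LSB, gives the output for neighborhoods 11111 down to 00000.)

34028988

  [31] ##### => .  t=2,i=3
  [30] ####. => .  t=1,i=12
  [29] ###.# => .  t=0,i=5
  [28] ###.. => .  t=1,i=17
  [27] ##.## => .  t=1,i=14
  [26] ##.#. => .  t=0,i=6
  [25] ##..# => #  t=0,i=11
  [24] ##... => .  t=1,i=0
  [23] #.### => .  t=1,i=10
  [22] #.##. => .  t=0,i=9
  [21] #.#.# => .  t=0,i=7
  [20] #.#.. => .  t=0,i=0
  [19] #..## => .  t=0,i=2
  [18] #..#. => #  t=0,i=12
  [17] #...# => #  t=1,i=1
  [16] #.... => #  t=1,i=5
  [15] .#### => .  t=1,i=11
  [14] .###. => .  t=0,i=4
  [13] .##.# => #  t=6,i=8
  [12] .##.. => #  t=0,i=10
  [11] .#.## => #  t=0,i=8
  [10] .#.#. => #  t=0,i=17
  [9] .#..# => .  t=0,i=1
  [8] .#... => #  t=1,i=4
  [7] ..### => #  t=0,i=3
  [6] ..##. => .  t=3,i=0
  [5] ..#.# => #  t=0,i=16
  [4] ..#.. => #  t=0,i=13
  [3] ...## => #  t=2,i=0
  [2] ...#. => #  t=1,i=2
  [1] ....# => .  t=1,i=6
  [0] ..... => .  t=2,i=12
  bits 00000010000001110011110110111100 = 34028988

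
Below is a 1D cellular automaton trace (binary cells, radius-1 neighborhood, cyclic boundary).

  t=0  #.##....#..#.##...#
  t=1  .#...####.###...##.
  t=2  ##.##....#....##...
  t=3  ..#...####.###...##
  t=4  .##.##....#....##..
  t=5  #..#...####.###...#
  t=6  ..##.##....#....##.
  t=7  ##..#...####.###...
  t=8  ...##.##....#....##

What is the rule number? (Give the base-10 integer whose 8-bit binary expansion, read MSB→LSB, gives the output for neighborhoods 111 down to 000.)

39

  nb ###: next=.  (t=1,i=6, bit7=0)
  nb ##.: next=.  (t=0,i=0, bit6=0)
  nb #.#: next=#  (t=0,i=1, bit5=1)
  nb #..: next=.  (t=0,i=4, bit4=0)
  nb .##: next=.  (t=0,i=2, bit3=0)
  nb .#.: next=#  (t=0,i=8, bit2=1)
  nb ..#: next=#  (t=0,i=7, bit1=1)
  nb ...: next=#  (t=0,i=5, bit0=1)
  bits 00100111 = 39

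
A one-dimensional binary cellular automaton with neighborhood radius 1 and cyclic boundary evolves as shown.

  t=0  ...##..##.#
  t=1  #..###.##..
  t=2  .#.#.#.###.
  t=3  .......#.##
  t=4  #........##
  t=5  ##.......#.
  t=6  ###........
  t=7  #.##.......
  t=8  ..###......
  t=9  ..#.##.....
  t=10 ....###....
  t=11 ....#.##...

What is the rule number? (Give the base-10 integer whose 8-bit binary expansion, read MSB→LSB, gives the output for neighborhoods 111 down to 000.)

88

  nb ###: next=.  (t=1,i=4, bit7=0)
  nb ##.: next=#  (t=0,i=4, bit6=1)
  nb #.#: next=.  (t=0,i=9, bit5=0)
  nb #..: next=#  (t=0,i=0, bit4=1)
  nb .##: next=#  (t=0,i=3, bit3=1)
  nb .#.: next=.  (t=0,i=10, bit2=0)
  nb ..#: next=.  (t=0,i=2, bit1=0)
  nb ...: next=.  (t=0,i=1, bit0=0)
  bits 01011000 = 88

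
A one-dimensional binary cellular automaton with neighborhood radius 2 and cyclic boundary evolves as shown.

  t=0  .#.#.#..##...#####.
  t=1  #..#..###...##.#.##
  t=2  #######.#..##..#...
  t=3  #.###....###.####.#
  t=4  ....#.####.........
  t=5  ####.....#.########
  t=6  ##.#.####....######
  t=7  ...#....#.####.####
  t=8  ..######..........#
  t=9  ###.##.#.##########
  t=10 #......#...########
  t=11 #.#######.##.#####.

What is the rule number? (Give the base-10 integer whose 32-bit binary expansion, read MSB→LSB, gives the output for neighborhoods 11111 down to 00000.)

2452423647

  #####|#  b31=1 t=0,i=15
  ####.|.  b30=0 t=0,i=16
  ###.#|.  b29=0 t=2,i=6
  ###..|#  b28=1 t=0,i=17
  ##.##|.  b27=0 t=3,i=1
  ##.#.|.  b26=0 t=1,i=14
  ##..#|#  b25=1 t=0,i=18
  ##...|.  b24=0 t=0,i=10
  #.###|.  b23=0 t=1,i=17
  #.##.|.  b22=0 t=3,i=18
  #.#.#|#  b21=1 t=0,i=3
  #.#..|.  b20=0 t=0,i=5
  #..##|#  b19=1 t=0,i=7
  #..#.|#  b18=1 t=0,i=0
  #...#|.  b17=0 t=0,i=11
  #....|#  b16=1 t=3,i=6
  .####|.  b15=0 t=0,i=14
  .###.|.  b14=0 t=1,i=7
  .##.#|.  b13=0 t=1,i=13
  .##..|.  b12=0 t=0,i=9
  .#.##|.  b11=0 t=1,i=16
  .#.#.|.  b10=0 t=0,i=2
  .#..#|#  b9=1 t=0,i=6
  .#...|#  b8=1 t=2,i=16
  ..###|#  b7=1 t=0,i=13
  ..##.|#  b6=1 t=0,i=8
  ..#.#|.  b5=0 t=0,i=1
  ..#..|#  b4=1 t=1,i=3
  ...##|#  b3=1 t=0,i=12
  ...#.|#  b2=1 t=4,i=3
  ....#|#  b1=1 t=3,i=7
  .....|#  b0=1 t=4,i=0
  bits 10010010001011010000001111011111 = 2452423647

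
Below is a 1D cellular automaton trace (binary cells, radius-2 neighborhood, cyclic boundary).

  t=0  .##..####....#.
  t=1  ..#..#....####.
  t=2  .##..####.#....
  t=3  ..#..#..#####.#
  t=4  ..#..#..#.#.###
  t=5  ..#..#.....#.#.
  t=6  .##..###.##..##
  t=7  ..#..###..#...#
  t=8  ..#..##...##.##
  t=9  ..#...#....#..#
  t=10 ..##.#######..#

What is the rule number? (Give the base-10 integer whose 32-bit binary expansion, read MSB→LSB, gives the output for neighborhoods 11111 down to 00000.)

2752608662

  #####|#  b31=1 t=3,i=10
  ####.|.  b30=0 t=0,i=7
  ###.#|#  b29=1 t=2,i=8
  ###..|.  b28=0 t=0,i=8
  ##.##|.  b27=0 t=6,i=0
  ##.#.|#  b26=1 t=2,i=9
  ##..#|.  b25=0 t=0,i=3
  ##...|.  b24=0 t=0,i=9
  #.###|.  b23=0 t=4,i=12
  #.##.|.  b22=0 t=6,i=1
  #.#.#|.  b21=0 t=4,i=10
  #.#..|#  b20=1 t=2,i=10
  #..##|.  b19=0 t=0,i=0
  #..#.|.  b18=0 t=1,i=4
  #...#|.  b17=0 t=1,i=0
  #....|#  b16=1 t=0,i=10
  .####|.  b15=0 t=0,i=6
  .###.|#  b14=1 t=4,i=13
  .##.#|#  b13=1 t=6,i=14
  .##..|#  b12=1 t=0,i=2
  .#.##|#  b11=1 t=4,i=11
  .#.#.|.  b10=0 t=4,i=9
  .#..#|.  b9=0 t=0,i=14
  .#...|#  b8=1 t=1,i=6
  ..###|#  b7=1 t=0,i=5
  ..##.|.  b6=0 t=0,i=1
  ..#.#|.  b5=0 t=4,i=8
  ..#..|#  b4=1 t=0,i=13
  ...##|.  b3=0 t=1,i=9
  ...#.|#  b2=1 t=0,i=12
  ....#|#  b1=1 t=0,i=11
  .....|.  b0=0 t=2,i=13
  bits 10100100000100010111100110010110 = 2752608662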